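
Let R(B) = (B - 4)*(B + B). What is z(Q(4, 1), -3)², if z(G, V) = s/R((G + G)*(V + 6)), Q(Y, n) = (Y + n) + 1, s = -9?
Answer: 1/65536 ≈ 1.5259e-5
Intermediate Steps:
Q(Y, n) = 1 + Y + n
R(B) = 2*B*(-4 + B) (R(B) = (-4 + B)*(2*B) = 2*B*(-4 + B))
z(G, V) = -9/(4*G*(-4 + 2*G*(6 + V))*(6 + V)) (z(G, V) = -9*1/(2*(-4 + (G + G)*(V + 6))*(G + G)*(V + 6)) = -9*1/(4*G*(-4 + (2*G)*(6 + V))*(6 + V)) = -9*1/(4*G*(-4 + 2*G*(6 + V))*(6 + V)) = -9/(4*G*(-4 + 2*G*(6 + V))*(6 + V)))
z(Q(4, 1), -3)² = (-9/(8*(1 + 4 + 1)*(-2 + (1 + 4 + 1)*(6 - 3))*(6 - 3)))² = (-9/8/(6*(-2 + 6*3)*3))² = (-9/8*⅙*⅓/(-2 + 18))² = (-9/8*⅙*⅓/16)² = (-9/8*⅙*1/16*⅓)² = (-1/256)² = 1/65536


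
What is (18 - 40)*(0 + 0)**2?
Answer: 0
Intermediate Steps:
(18 - 40)*(0 + 0)**2 = -22*0**2 = -22*0 = 0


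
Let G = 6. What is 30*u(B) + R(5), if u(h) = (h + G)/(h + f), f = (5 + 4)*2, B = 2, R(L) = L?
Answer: 17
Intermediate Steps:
f = 18 (f = 9*2 = 18)
u(h) = (6 + h)/(18 + h) (u(h) = (h + 6)/(h + 18) = (6 + h)/(18 + h))
30*u(B) + R(5) = 30*((6 + 2)/(18 + 2)) + 5 = 30*(8/20) + 5 = 30*((1/20)*8) + 5 = 30*(⅖) + 5 = 12 + 5 = 17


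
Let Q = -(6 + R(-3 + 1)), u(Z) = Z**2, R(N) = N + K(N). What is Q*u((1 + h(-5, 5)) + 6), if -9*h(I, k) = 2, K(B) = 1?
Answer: -18605/81 ≈ -229.69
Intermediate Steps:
h(I, k) = -2/9 (h(I, k) = -1/9*2 = -2/9)
R(N) = 1 + N (R(N) = N + 1 = 1 + N)
Q = -5 (Q = -(6 + (1 + (-3 + 1))) = -(6 + (1 - 2)) = -(6 - 1) = -1*5 = -5)
Q*u((1 + h(-5, 5)) + 6) = -5*((1 - 2/9) + 6)**2 = -5*(7/9 + 6)**2 = -5*(61/9)**2 = -5*3721/81 = -18605/81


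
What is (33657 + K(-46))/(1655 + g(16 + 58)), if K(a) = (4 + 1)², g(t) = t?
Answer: 33682/1729 ≈ 19.481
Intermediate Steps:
K(a) = 25 (K(a) = 5² = 25)
(33657 + K(-46))/(1655 + g(16 + 58)) = (33657 + 25)/(1655 + (16 + 58)) = 33682/(1655 + 74) = 33682/1729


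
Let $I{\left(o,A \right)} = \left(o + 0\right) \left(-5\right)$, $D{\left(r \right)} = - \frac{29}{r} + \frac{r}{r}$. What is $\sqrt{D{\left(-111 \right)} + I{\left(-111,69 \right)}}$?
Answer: $\frac{\sqrt{6853695}}{111} \approx 23.585$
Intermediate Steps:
$D{\left(r \right)} = 1 - \frac{29}{r}$ ($D{\left(r \right)} = - \frac{29}{r} + 1 = 1 - \frac{29}{r}$)
$I{\left(o,A \right)} = - 5 o$ ($I{\left(o,A \right)} = o \left(-5\right) = - 5 o$)
$\sqrt{D{\left(-111 \right)} + I{\left(-111,69 \right)}} = \sqrt{\frac{-29 - 111}{-111} - -555} = \sqrt{\left(- \frac{1}{111}\right) \left(-140\right) + 555} = \sqrt{\frac{140}{111} + 555} = \sqrt{\frac{61745}{111}} = \frac{\sqrt{6853695}}{111}$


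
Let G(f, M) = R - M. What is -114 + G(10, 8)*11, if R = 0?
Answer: -202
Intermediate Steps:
G(f, M) = -M (G(f, M) = 0 - M = -M)
-114 + G(10, 8)*11 = -114 - 1*8*11 = -114 - 8*11 = -114 - 88 = -202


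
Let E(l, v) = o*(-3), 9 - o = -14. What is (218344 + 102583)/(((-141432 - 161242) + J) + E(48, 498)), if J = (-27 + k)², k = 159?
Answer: -320927/285319 ≈ -1.1248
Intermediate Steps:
o = 23 (o = 9 - 1*(-14) = 9 + 14 = 23)
J = 17424 (J = (-27 + 159)² = 132² = 17424)
E(l, v) = -69 (E(l, v) = 23*(-3) = -69)
(218344 + 102583)/(((-141432 - 161242) + J) + E(48, 498)) = (218344 + 102583)/(((-141432 - 161242) + 17424) - 69) = 320927/((-302674 + 17424) - 69) = 320927/(-285250 - 69) = 320927/(-285319) = 320927*(-1/285319) = -320927/285319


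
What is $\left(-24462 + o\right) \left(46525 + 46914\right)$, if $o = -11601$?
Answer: $-3369690657$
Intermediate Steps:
$\left(-24462 + o\right) \left(46525 + 46914\right) = \left(-24462 - 11601\right) \left(46525 + 46914\right) = \left(-36063\right) 93439 = -3369690657$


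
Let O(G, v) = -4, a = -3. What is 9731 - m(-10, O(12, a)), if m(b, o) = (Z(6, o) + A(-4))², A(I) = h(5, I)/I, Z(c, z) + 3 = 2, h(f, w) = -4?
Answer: 9731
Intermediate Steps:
Z(c, z) = -1 (Z(c, z) = -3 + 2 = -1)
A(I) = -4/I
m(b, o) = 0 (m(b, o) = (-1 - 4/(-4))² = (-1 - 4*(-¼))² = (-1 + 1)² = 0² = 0)
9731 - m(-10, O(12, a)) = 9731 - 1*0 = 9731 + 0 = 9731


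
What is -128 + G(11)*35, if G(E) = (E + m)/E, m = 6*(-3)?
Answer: -1653/11 ≈ -150.27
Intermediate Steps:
m = -18
G(E) = (-18 + E)/E (G(E) = (E - 18)/E = (-18 + E)/E)
-128 + G(11)*35 = -128 + ((-18 + 11)/11)*35 = -128 + ((1/11)*(-7))*35 = -128 - 7/11*35 = -128 - 245/11 = -1653/11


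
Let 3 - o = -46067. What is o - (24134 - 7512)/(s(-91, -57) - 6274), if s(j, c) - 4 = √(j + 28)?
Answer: 603750808450/13104321 + 16622*I*√7/13104321 ≈ 46073.0 + 0.003356*I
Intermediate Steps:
s(j, c) = 4 + √(28 + j) (s(j, c) = 4 + √(j + 28) = 4 + √(28 + j))
o = 46070 (o = 3 - 1*(-46067) = 3 + 46067 = 46070)
o - (24134 - 7512)/(s(-91, -57) - 6274) = 46070 - (24134 - 7512)/((4 + √(28 - 91)) - 6274) = 46070 - 16622/((4 + √(-63)) - 6274) = 46070 - 16622/((4 + 3*I*√7) - 6274) = 46070 - 16622/(-6270 + 3*I*√7)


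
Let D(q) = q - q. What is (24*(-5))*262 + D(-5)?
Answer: -31440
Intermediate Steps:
D(q) = 0
(24*(-5))*262 + D(-5) = (24*(-5))*262 + 0 = -120*262 + 0 = -31440 + 0 = -31440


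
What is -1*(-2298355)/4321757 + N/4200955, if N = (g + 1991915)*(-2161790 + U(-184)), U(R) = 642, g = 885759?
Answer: -143729092606233397/97088271005 ≈ -1.4804e+6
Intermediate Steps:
N = -6219079409752 (N = (885759 + 1991915)*(-2161790 + 642) = 2877674*(-2161148) = -6219079409752)
-1*(-2298355)/4321757 + N/4200955 = -1*(-2298355)/4321757 - 6219079409752/4200955 = 2298355*(1/4321757) - 6219079409752*1/4200955 = 2298355/4321757 - 565370855432/381905 = -143729092606233397/97088271005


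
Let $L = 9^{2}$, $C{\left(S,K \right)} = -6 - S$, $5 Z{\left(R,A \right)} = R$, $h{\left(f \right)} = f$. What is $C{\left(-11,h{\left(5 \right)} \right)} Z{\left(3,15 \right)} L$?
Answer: $243$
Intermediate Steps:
$Z{\left(R,A \right)} = \frac{R}{5}$
$L = 81$
$C{\left(-11,h{\left(5 \right)} \right)} Z{\left(3,15 \right)} L = \left(-6 - -11\right) \frac{1}{5} \cdot 3 \cdot 81 = \left(-6 + 11\right) \frac{3}{5} \cdot 81 = 5 \cdot \frac{3}{5} \cdot 81 = 3 \cdot 81 = 243$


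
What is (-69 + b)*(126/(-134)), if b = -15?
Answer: 5292/67 ≈ 78.985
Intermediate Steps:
(-69 + b)*(126/(-134)) = (-69 - 15)*(126/(-134)) = -10584*(-1)/134 = -84*(-63/67) = 5292/67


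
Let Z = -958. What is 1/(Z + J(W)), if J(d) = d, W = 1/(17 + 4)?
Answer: -21/20117 ≈ -0.0010439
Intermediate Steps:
W = 1/21 ≈ 0.047619
1/(Z + J(W)) = 1/(-958 + 1/21) = 1/(-20117/21) = -21/20117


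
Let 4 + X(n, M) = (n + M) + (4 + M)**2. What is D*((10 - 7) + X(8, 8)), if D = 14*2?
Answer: 4452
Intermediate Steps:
X(n, M) = -4 + M + n + (4 + M)**2 (X(n, M) = -4 + ((n + M) + (4 + M)**2) = -4 + ((M + n) + (4 + M)**2) = -4 + (M + n + (4 + M)**2) = -4 + M + n + (4 + M)**2)
D = 28
D*((10 - 7) + X(8, 8)) = 28*((10 - 7) + (-4 + 8 + 8 + (4 + 8)**2)) = 28*(3 + (-4 + 8 + 8 + 12**2)) = 28*(3 + (-4 + 8 + 8 + 144)) = 28*(3 + 156) = 28*159 = 4452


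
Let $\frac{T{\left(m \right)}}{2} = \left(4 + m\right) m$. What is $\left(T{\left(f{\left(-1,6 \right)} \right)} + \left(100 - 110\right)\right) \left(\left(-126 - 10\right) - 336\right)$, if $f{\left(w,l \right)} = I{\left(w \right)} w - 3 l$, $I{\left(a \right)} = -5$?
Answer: $-105728$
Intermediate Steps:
$f{\left(w,l \right)} = - 5 w - 3 l$
$T{\left(m \right)} = 2 m \left(4 + m\right)$ ($T{\left(m \right)} = 2 \left(4 + m\right) m = 2 m \left(4 + m\right)$)
$\left(T{\left(f{\left(-1,6 \right)} \right)} + \left(100 - 110\right)\right) \left(\left(-126 - 10\right) - 336\right) = \left(2 \left(\left(-5\right) \left(-1\right) - 18\right) \left(4 - 13\right) + \left(100 - 110\right)\right) \left(\left(-126 - 10\right) - 336\right) = \left(2 \left(5 - 18\right) \left(4 + \left(5 - 18\right)\right) + \left(100 - 110\right)\right) \left(\left(-126 - 10\right) - 336\right) = \left(2 \left(-13\right) \left(4 - 13\right) - 10\right) \left(-136 - 336\right) = \left(2 \left(-13\right) \left(-9\right) - 10\right) \left(-472\right) = \left(234 - 10\right) \left(-472\right) = 224 \left(-472\right) = -105728$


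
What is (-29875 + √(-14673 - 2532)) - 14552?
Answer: -44427 + I*√17205 ≈ -44427.0 + 131.17*I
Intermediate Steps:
(-29875 + √(-14673 - 2532)) - 14552 = (-29875 + √(-17205)) - 14552 = (-29875 + I*√17205) - 14552 = -44427 + I*√17205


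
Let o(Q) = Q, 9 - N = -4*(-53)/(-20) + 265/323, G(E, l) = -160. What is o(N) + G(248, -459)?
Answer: -228071/1615 ≈ -141.22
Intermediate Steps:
N = 30329/1615 (N = 9 - (-4*(-53)/(-20) + 265/323) = 9 - (212*(-1/20) + 265*(1/323)) = 9 - (-53/5 + 265/323) = 9 - 1*(-15794/1615) = 9 + 15794/1615 = 30329/1615 ≈ 18.780)
o(N) + G(248, -459) = 30329/1615 - 160 = -228071/1615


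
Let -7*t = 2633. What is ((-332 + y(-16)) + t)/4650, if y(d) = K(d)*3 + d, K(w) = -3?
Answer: -2566/16275 ≈ -0.15767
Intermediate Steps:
t = -2633/7 (t = -⅐*2633 = -2633/7 ≈ -376.14)
y(d) = -9 + d (y(d) = -3*3 + d = -9 + d)
((-332 + y(-16)) + t)/4650 = ((-332 + (-9 - 16)) - 2633/7)/4650 = ((-332 - 25) - 2633/7)*(1/4650) = (-357 - 2633/7)*(1/4650) = -5132/7*1/4650 = -2566/16275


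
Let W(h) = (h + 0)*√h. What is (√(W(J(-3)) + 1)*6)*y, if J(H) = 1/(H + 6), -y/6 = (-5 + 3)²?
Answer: -48*√(9 + √3) ≈ -157.25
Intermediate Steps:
y = -24 (y = -6*(-5 + 3)² = -6*(-2)² = -6*4 = -24)
J(H) = 1/(6 + H)
W(h) = h^(3/2) (W(h) = h*√h = h^(3/2))
(√(W(J(-3)) + 1)*6)*y = (√((1/(6 - 3))^(3/2) + 1)*6)*(-24) = (√((1/3)^(3/2) + 1)*6)*(-24) = (√((⅓)^(3/2) + 1)*6)*(-24) = (√(√3/9 + 1)*6)*(-24) = (√(1 + √3/9)*6)*(-24) = (6*√(1 + √3/9))*(-24) = -144*√(1 + √3/9)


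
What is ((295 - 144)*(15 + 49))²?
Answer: 93392896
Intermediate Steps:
((295 - 144)*(15 + 49))² = (151*64)² = 9664² = 93392896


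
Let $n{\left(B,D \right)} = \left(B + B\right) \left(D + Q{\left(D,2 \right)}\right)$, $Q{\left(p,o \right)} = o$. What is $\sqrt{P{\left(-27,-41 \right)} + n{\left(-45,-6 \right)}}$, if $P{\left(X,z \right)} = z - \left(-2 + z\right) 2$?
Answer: $9 \sqrt{5} \approx 20.125$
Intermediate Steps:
$n{\left(B,D \right)} = 2 B \left(2 + D\right)$ ($n{\left(B,D \right)} = \left(B + B\right) \left(D + 2\right) = 2 B \left(2 + D\right)$)
$P{\left(X,z \right)} = 4 - z$ ($P{\left(X,z \right)} = z - \left(-4 + 2 z\right) = 4 - z$)
$\sqrt{P{\left(-27,-41 \right)} + n{\left(-45,-6 \right)}} = \sqrt{\left(4 - -41\right) + 2 \left(-45\right) \left(2 - 6\right)} = \sqrt{\left(4 + 41\right) + 2 \left(-45\right) \left(-4\right)} = \sqrt{45 + 360} = \sqrt{405} = 9 \sqrt{5}$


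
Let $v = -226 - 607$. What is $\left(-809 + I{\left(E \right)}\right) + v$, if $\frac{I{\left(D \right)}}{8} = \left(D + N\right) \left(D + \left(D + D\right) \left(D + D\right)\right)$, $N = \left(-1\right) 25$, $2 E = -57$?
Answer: $-1380016$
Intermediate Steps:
$E = - \frac{57}{2}$ ($E = \frac{1}{2} \left(-57\right) = - \frac{57}{2} \approx -28.5$)
$N = -25$
$v = -833$ ($v = -226 - 607 = -833$)
$I{\left(D \right)} = 8 \left(-25 + D\right) \left(D + 4 D^{2}\right)$ ($I{\left(D \right)} = 8 \left(D - 25\right) \left(D + \left(D + D\right) \left(D + D\right)\right) = 8 \left(-25 + D\right) \left(D + 2 D 2 D\right) = 8 \left(-25 + D\right) \left(D + 4 D^{2}\right)$)
$\left(-809 + I{\left(E \right)}\right) + v = \left(-809 + 8 \left(- \frac{57}{2}\right) \left(-25 - - \frac{5643}{2} + 4 \left(- \frac{57}{2}\right)^{2}\right)\right) - 833 = \left(-809 + 8 \left(- \frac{57}{2}\right) \left(-25 + \frac{5643}{2} + 4 \cdot \frac{3249}{4}\right)\right) - 833 = \left(-809 + 8 \left(- \frac{57}{2}\right) \left(-25 + \frac{5643}{2} + 3249\right)\right) - 833 = \left(-809 + 8 \left(- \frac{57}{2}\right) \frac{12091}{2}\right) - 833 = \left(-809 - 1378374\right) - 833 = -1379183 - 833 = -1380016$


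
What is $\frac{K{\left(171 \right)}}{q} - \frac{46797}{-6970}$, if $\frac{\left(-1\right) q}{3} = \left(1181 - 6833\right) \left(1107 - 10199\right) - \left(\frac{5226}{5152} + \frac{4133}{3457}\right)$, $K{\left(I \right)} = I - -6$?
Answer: $\frac{21415328385300712223}{3189624641972196830} \approx 6.7141$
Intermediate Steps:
$K{\left(I \right)} = 6 + I$ ($K{\left(I \right)} = I + 6 = 6 + I$)
$q = - \frac{1372865699557617}{8905232}$ ($q = - 3 \left(\left(1181 - 6833\right) \left(1107 - 10199\right) - \left(\frac{5226}{5152} + \frac{4133}{3457}\right)\right) = - 3 \left(\left(-5652\right) \left(-9092\right) - \left(5226 \cdot \frac{1}{5152} + 4133 \cdot \frac{1}{3457}\right)\right) = - 3 \left(51387984 - \left(\frac{2613}{2576} + \frac{4133}{3457}\right)\right) = - 3 \left(51387984 - \frac{19679749}{8905232}\right) = \left(-3\right) \frac{457621899852539}{8905232} = - \frac{1372865699557617}{8905232} \approx -1.5416 \cdot 10^{8}$)
$\frac{K{\left(171 \right)}}{q} - \frac{46797}{-6970} = \frac{6 + 171}{- \frac{1372865699557617}{8905232}} - \frac{46797}{-6970} = 177 \left(- \frac{8905232}{1372865699557617}\right) - - \frac{46797}{6970} = - \frac{525408688}{457621899852539} + \frac{46797}{6970} = \frac{21415328385300712223}{3189624641972196830}$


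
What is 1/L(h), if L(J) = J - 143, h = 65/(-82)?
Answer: -82/11791 ≈ -0.0069545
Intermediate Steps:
h = -65/82 (h = 65*(-1/82) = -65/82 ≈ -0.79268)
L(J) = -143 + J
1/L(h) = 1/(-143 - 65/82) = 1/(-11791/82) = -82/11791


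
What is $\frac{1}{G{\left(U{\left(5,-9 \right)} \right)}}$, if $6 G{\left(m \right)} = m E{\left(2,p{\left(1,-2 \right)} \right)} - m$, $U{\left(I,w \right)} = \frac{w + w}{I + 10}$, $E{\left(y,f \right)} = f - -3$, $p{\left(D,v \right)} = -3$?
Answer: $5$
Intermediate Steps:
$E{\left(y,f \right)} = 3 + f$ ($E{\left(y,f \right)} = f + 3 = 3 + f$)
$U{\left(I,w \right)} = \frac{2 w}{10 + I}$
$G{\left(m \right)} = - \frac{m}{6}$ ($G{\left(m \right)} = \frac{m \left(3 - 3\right) - m}{6} = \frac{m 0 - m}{6} = \frac{0 - m}{6} = \frac{\left(-1\right) m}{6} = - \frac{m}{6}$)
$\frac{1}{G{\left(U{\left(5,-9 \right)} \right)}} = \frac{1}{\left(- \frac{1}{6}\right) 2 \left(-9\right) \frac{1}{10 + 5}} = \frac{1}{\left(- \frac{1}{6}\right) 2 \left(-9\right) \frac{1}{15}} = \frac{1}{\left(- \frac{1}{6}\right) \left(- \frac{6}{5}\right)} = \frac{1}{\frac{1}{5}} = 5$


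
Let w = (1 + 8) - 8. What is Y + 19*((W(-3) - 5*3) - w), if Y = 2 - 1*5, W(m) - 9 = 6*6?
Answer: 548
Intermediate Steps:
W(m) = 45 (W(m) = 9 + 6*6 = 9 + 36 = 45)
w = 1 (w = 9 - 8 = 1)
Y = -3 (Y = 2 - 5 = -3)
Y + 19*((W(-3) - 5*3) - w) = -3 + 19*((45 - 5*3) - 1*1) = -3 + 19*((45 - 15) - 1) = -3 + 19*(30 - 1) = -3 + 19*29 = -3 + 551 = 548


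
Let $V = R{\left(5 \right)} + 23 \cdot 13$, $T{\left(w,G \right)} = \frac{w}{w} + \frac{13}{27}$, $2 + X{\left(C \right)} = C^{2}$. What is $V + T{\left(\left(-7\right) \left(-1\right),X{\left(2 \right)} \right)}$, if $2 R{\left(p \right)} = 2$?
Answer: $\frac{8140}{27} \approx 301.48$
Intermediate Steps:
$R{\left(p \right)} = 1$ ($R{\left(p \right)} = \frac{1}{2} \cdot 2 = 1$)
$X{\left(C \right)} = -2 + C^{2}$
$T{\left(w,G \right)} = \frac{40}{27}$ ($T{\left(w,G \right)} = 1 + 13 \cdot \frac{1}{27} = 1 + \frac{13}{27} = \frac{40}{27}$)
$V = 300$ ($V = 1 + 23 \cdot 13 = 1 + 299 = 300$)
$V + T{\left(\left(-7\right) \left(-1\right),X{\left(2 \right)} \right)} = 300 + \frac{40}{27} = \frac{8140}{27}$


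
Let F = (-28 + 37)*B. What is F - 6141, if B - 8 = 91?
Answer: -5250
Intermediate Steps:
B = 99 (B = 8 + 91 = 99)
F = 891 (F = (-28 + 37)*99 = 9*99 = 891)
F - 6141 = 891 - 6141 = -5250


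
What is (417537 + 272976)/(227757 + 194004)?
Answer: 230171/140587 ≈ 1.6372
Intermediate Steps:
(417537 + 272976)/(227757 + 194004) = 690513/421761 = 690513*(1/421761) = 230171/140587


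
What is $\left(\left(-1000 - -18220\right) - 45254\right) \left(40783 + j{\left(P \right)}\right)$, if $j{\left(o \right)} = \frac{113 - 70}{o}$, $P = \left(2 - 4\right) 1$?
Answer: $-1142707891$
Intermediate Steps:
$P = -2$ ($P = \left(-2\right) 1 = -2$)
$j{\left(o \right)} = \frac{43}{o}$ ($j{\left(o \right)} = \frac{113 - 70}{o} = \frac{43}{o}$)
$\left(\left(-1000 - -18220\right) - 45254\right) \left(40783 + j{\left(P \right)}\right) = \left(\left(-1000 - -18220\right) - 45254\right) \left(40783 + \frac{43}{-2}\right) = \left(\left(-1000 + 18220\right) - 45254\right) \left(40783 + 43 \left(- \frac{1}{2}\right)\right) = \left(17220 - 45254\right) \left(40783 - \frac{43}{2}\right) = \left(-28034\right) \frac{81523}{2} = -1142707891$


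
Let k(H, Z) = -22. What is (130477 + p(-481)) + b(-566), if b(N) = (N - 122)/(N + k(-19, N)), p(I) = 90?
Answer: 19193521/147 ≈ 1.3057e+5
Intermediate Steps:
b(N) = (-122 + N)/(-22 + N) (b(N) = (N - 122)/(N - 22) = (-122 + N)/(-22 + N))
(130477 + p(-481)) + b(-566) = (130477 + 90) + (-122 - 566)/(-22 - 566) = 130567 - 688/(-588) = 130567 - 1/588*(-688) = 130567 + 172/147 = 19193521/147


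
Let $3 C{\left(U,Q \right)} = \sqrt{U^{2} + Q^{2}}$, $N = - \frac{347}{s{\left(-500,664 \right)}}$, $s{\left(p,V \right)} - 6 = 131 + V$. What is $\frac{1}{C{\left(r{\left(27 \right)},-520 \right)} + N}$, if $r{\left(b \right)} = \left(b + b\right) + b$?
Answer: $\frac{277947}{19744152320} + \frac{213867 \sqrt{276961}}{19744152320} \approx 0.0057146$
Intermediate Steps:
$s{\left(p,V \right)} = 137 + V$ ($s{\left(p,V \right)} = 6 + \left(131 + V\right) = 137 + V$)
$r{\left(b \right)} = 3 b$ ($r{\left(b \right)} = 2 b + b = 3 b$)
$N = - \frac{347}{801}$ ($N = - \frac{347}{137 + 664} = - \frac{347}{801} \approx -0.43321$)
$C{\left(U,Q \right)} = \frac{\sqrt{Q^{2} + U^{2}}}{3}$ ($C{\left(U,Q \right)} = \frac{\sqrt{U^{2} + Q^{2}}}{3} = \frac{\sqrt{Q^{2} + U^{2}}}{3}$)
$\frac{1}{C{\left(r{\left(27 \right)},-520 \right)} + N} = \frac{1}{\frac{\sqrt{\left(-520\right)^{2} + \left(3 \cdot 27\right)^{2}}}{3} - \frac{347}{801}} = \frac{1}{\frac{\sqrt{270400 + 81^{2}}}{3} - \frac{347}{801}} = \frac{1}{\frac{\sqrt{270400 + 6561}}{3} - \frac{347}{801}} = \frac{1}{\frac{\sqrt{276961}}{3} - \frac{347}{801}} = \frac{1}{- \frac{347}{801} + \frac{\sqrt{276961}}{3}}$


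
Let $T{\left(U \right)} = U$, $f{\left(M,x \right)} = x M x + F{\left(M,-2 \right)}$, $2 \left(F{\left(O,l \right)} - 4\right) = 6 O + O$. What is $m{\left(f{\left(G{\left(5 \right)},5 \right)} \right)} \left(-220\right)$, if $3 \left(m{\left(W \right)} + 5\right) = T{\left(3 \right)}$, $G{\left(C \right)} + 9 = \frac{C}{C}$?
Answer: $880$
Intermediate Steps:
$F{\left(O,l \right)} = 4 + \frac{7 O}{2}$ ($F{\left(O,l \right)} = 4 + \frac{6 O + O}{2} = 4 + \frac{7 O}{2}$)
$G{\left(C \right)} = -8$ ($G{\left(C \right)} = -9 + \frac{C}{C} = -9 + 1 = -8$)
$f{\left(M,x \right)} = 4 + \frac{7 M}{2} + M x^{2}$ ($f{\left(M,x \right)} = x M x + \left(4 + \frac{7 M}{2}\right) = M x x + \left(4 + \frac{7 M}{2}\right) = M x^{2} + \left(4 + \frac{7 M}{2}\right) = 4 + \frac{7 M}{2} + M x^{2}$)
$m{\left(W \right)} = -4$ ($m{\left(W \right)} = -5 + \frac{1}{3} \cdot 3 = -5 + 1 = -4$)
$m{\left(f{\left(G{\left(5 \right)},5 \right)} \right)} \left(-220\right) = \left(-4\right) \left(-220\right) = 880$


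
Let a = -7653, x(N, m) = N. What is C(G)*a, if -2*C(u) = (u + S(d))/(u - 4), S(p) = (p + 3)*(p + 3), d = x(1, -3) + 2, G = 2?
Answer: -145407/2 ≈ -72704.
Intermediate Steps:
d = 3 (d = 1 + 2 = 3)
S(p) = (3 + p)² (S(p) = (3 + p)*(3 + p) = (3 + p)²)
C(u) = -(36 + u)/(2*(-4 + u)) (C(u) = -(u + (3 + 3)²)/(2*(u - 4)) = -(u + 6²)/(2*(-4 + u)) = -(u + 36)/(2*(-4 + u)) = -(36 + u)/(2*(-4 + u)))
C(G)*a = ((-36 - 1*2)/(2*(-4 + 2)))*(-7653) = ((½)*(-36 - 2)/(-2))*(-7653) = ((½)*(-½)*(-38))*(-7653) = (19/2)*(-7653) = -145407/2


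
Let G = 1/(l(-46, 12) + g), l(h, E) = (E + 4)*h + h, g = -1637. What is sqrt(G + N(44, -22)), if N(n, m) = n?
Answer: sqrt(257466265)/2419 ≈ 6.6332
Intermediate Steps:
l(h, E) = h + h*(4 + E) (l(h, E) = (4 + E)*h + h = h*(4 + E) + h = h + h*(4 + E))
G = -1/2419 (G = 1/(-46*(5 + 12) - 1637) = 1/(-46*17 - 1637) = 1/(-782 - 1637) = 1/(-2419) = -1/2419 ≈ -0.00041339)
sqrt(G + N(44, -22)) = sqrt(-1/2419 + 44) = sqrt(106435/2419) = sqrt(257466265)/2419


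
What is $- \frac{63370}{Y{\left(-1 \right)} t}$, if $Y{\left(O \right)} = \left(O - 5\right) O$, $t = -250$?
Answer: $\frac{6337}{150} \approx 42.247$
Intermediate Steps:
$Y{\left(O \right)} = O \left(-5 + O\right)$ ($Y{\left(O \right)} = \left(-5 + O\right) O = O \left(-5 + O\right)$)
$- \frac{63370}{Y{\left(-1 \right)} t} = - \frac{63370}{- (-5 - 1) \left(-250\right)} = - \frac{63370}{\left(-1\right) \left(-6\right) \left(-250\right)} = - \frac{63370}{6 \left(-250\right)} = - \frac{63370}{-1500} = \left(-63370\right) \left(- \frac{1}{1500}\right) = \frac{6337}{150}$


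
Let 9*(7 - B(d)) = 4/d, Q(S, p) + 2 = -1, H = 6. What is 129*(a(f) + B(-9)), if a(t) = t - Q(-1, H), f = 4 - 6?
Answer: 28036/27 ≈ 1038.4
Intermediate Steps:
Q(S, p) = -3 (Q(S, p) = -2 - 1 = -3)
B(d) = 7 - 4/(9*d)
f = -2
a(t) = 3 + t (a(t) = t - 1*(-3) = t + 3 = 3 + t)
129*(a(f) + B(-9)) = 129*((3 - 2) + (7 - 4/9/(-9))) = 129*(1 + (7 - 4/9*(-1/9))) = 129*(1 + (7 + 4/81)) = 129*(1 + 571/81) = 129*(652/81) = 28036/27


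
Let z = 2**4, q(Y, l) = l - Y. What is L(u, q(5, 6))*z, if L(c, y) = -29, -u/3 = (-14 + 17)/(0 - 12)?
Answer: -464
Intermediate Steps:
u = 3/4 (u = -3*(-14 + 17)/(0 - 12) = -9/(-12) = -9*(-1)/12 = -3*(-1/4) = 3/4 ≈ 0.75000)
z = 16
L(u, q(5, 6))*z = -29*16 = -464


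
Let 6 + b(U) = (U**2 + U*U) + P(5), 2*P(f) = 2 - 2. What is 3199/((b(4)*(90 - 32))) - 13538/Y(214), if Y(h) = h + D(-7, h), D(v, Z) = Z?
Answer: -4761533/161356 ≈ -29.509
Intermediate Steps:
P(f) = 0 (P(f) = (2 - 2)/2 = (1/2)*0 = 0)
b(U) = -6 + 2*U**2 (b(U) = -6 + ((U**2 + U*U) + 0) = -6 + ((U**2 + U**2) + 0) = -6 + (2*U**2 + 0) = -6 + 2*U**2)
Y(h) = 2*h (Y(h) = h + h = 2*h)
3199/((b(4)*(90 - 32))) - 13538/Y(214) = 3199/(((-6 + 2*4**2)*(90 - 32))) - 13538/(2*214) = 3199/(((-6 + 2*16)*58)) - 13538/428 = 3199/(((-6 + 32)*58)) - 13538*1/428 = 3199/((26*58)) - 6769/214 = 3199/1508 - 6769/214 = -4761533/161356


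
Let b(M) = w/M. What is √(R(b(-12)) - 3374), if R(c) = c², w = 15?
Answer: I*√53959/4 ≈ 58.073*I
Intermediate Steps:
b(M) = 15/M
√(R(b(-12)) - 3374) = √((15/(-12))² - 3374) = √((15*(-1/12))² - 3374) = √((-5/4)² - 3374) = √(25/16 - 3374) = √(-53959/16) = I*√53959/4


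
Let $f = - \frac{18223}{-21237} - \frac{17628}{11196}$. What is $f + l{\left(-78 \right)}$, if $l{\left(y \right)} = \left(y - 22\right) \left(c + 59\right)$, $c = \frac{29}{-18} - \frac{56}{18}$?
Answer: $- \frac{107560840744}{19814121} \approx -5428.5$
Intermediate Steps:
$c = - \frac{85}{18}$ ($c = 29 \left(- \frac{1}{18}\right) - \frac{28}{9} = - \frac{29}{18} - \frac{28}{9} = - \frac{85}{18} \approx -4.7222$)
$f = - \frac{4731698}{6604707}$ ($f = \left(-18223\right) \left(- \frac{1}{21237}\right) - \frac{1469}{933} = \frac{18223}{21237} - \frac{1469}{933} = - \frac{4731698}{6604707} \approx -0.71641$)
$l{\left(y \right)} = - \frac{10747}{9} + \frac{977 y}{18}$ ($l{\left(y \right)} = \left(y - 22\right) \left(- \frac{85}{18} + 59\right) = \left(-22 + y\right) \frac{977}{18} = - \frac{10747}{9} + \frac{977 y}{18}$)
$f + l{\left(-78 \right)} = - \frac{4731698}{6604707} + \left(- \frac{10747}{9} + \frac{977}{18} \left(-78\right)\right) = - \frac{4731698}{6604707} - \frac{48850}{9} = - \frac{107560840744}{19814121}$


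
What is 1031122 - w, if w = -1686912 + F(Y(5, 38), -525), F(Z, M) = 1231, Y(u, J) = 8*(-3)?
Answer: 2716803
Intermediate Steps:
Y(u, J) = -24
w = -1685681 (w = -1686912 + 1231 = -1685681)
1031122 - w = 1031122 - 1*(-1685681) = 1031122 + 1685681 = 2716803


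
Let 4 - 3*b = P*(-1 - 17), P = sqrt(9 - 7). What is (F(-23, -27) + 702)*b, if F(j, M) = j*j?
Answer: 4924/3 + 7386*sqrt(2) ≈ 12087.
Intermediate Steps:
F(j, M) = j**2
P = sqrt(2) ≈ 1.4142
b = 4/3 + 6*sqrt(2) (b = 4/3 - sqrt(2)*(-1 - 17)/3 = 4/3 - sqrt(2)*(-18)/3 = 4/3 - (-6)*sqrt(2) = 4/3 + 6*sqrt(2) ≈ 9.8186)
(F(-23, -27) + 702)*b = ((-23)**2 + 702)*(4/3 + 6*sqrt(2)) = (529 + 702)*(4/3 + 6*sqrt(2)) = 1231*(4/3 + 6*sqrt(2)) = 4924/3 + 7386*sqrt(2)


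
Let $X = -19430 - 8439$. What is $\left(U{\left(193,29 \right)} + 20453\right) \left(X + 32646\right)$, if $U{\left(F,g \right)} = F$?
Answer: $98625942$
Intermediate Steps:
$X = -27869$ ($X = -19430 - 8439 = -27869$)
$\left(U{\left(193,29 \right)} + 20453\right) \left(X + 32646\right) = \left(193 + 20453\right) \left(-27869 + 32646\right) = 20646 \cdot 4777 = 98625942$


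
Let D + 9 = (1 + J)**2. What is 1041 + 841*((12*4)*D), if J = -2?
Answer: -321903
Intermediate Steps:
D = -8 (D = -9 + (1 - 2)**2 = -9 + (-1)**2 = -9 + 1 = -8)
1041 + 841*((12*4)*D) = 1041 + 841*((12*4)*(-8)) = 1041 + 841*(48*(-8)) = 1041 + 841*(-384) = 1041 - 322944 = -321903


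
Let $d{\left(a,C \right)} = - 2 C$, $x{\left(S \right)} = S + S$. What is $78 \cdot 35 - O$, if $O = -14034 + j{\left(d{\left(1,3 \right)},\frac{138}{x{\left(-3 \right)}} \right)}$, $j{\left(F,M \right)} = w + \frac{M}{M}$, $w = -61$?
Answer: $16824$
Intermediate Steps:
$x{\left(S \right)} = 2 S$
$j{\left(F,M \right)} = -60$ ($j{\left(F,M \right)} = -61 + \frac{M}{M} = -61 + 1 = -60$)
$O = -14094$ ($O = -14034 - 60 = -14094$)
$78 \cdot 35 - O = 78 \cdot 35 - -14094 = 2730 + 14094 = 16824$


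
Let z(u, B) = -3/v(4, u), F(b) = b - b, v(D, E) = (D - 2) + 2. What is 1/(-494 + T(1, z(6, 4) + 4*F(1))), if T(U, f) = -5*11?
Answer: -1/549 ≈ -0.0018215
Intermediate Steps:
v(D, E) = D (v(D, E) = (-2 + D) + 2 = D)
F(b) = 0
z(u, B) = -¾ (z(u, B) = -3/4 = -3*¼ = -¾)
T(U, f) = -55
1/(-494 + T(1, z(6, 4) + 4*F(1))) = 1/(-494 - 55) = 1/(-549) = -1/549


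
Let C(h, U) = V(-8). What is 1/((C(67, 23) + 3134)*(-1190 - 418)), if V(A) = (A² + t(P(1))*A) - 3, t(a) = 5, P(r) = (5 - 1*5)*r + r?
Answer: -1/5073240 ≈ -1.9711e-7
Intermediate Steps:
P(r) = r (P(r) = (5 - 5)*r + r = 0*r + r = 0 + r = r)
V(A) = -3 + A² + 5*A (V(A) = (A² + 5*A) - 3 = -3 + A² + 5*A)
C(h, U) = 21 (C(h, U) = -3 + (-8)² + 5*(-8) = -3 + 64 - 40 = 21)
1/((C(67, 23) + 3134)*(-1190 - 418)) = 1/((21 + 3134)*(-1190 - 418)) = 1/(3155*(-1608)) = 1/(-5073240) = -1/5073240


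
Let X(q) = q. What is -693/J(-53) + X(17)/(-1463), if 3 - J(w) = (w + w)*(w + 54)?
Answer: -1015712/159467 ≈ -6.3694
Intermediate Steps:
J(w) = 3 - 2*w*(54 + w) (J(w) = 3 - (w + w)*(w + 54) = 3 - 2*w*(54 + w))
-693/J(-53) + X(17)/(-1463) = -693/(3 - 108*(-53) - 2*(-53)**2) + 17/(-1463) = -693/(3 + 5724 - 2*2809) + 17*(-1/1463) = -693/(3 + 5724 - 5618) - 17/1463 = -693/109 - 17/1463 = -1015712/159467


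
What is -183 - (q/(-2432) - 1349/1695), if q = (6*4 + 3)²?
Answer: -749853497/4122240 ≈ -181.90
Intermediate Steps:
q = 729 (q = (24 + 3)² = 27² = 729)
-183 - (q/(-2432) - 1349/1695) = -183 - (729/(-2432) - 1349/1695) = -183 - (729*(-1/2432) - 1349*1/1695) = -183 - (-729/2432 - 1349/1695) = -183 - 1*(-4516423/4122240) = -183 + 4516423/4122240 = -749853497/4122240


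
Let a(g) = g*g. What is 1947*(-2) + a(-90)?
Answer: 4206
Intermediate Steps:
a(g) = g²
1947*(-2) + a(-90) = 1947*(-2) + (-90)² = -3894 + 8100 = 4206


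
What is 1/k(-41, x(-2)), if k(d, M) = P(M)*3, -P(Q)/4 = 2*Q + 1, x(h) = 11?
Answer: -1/276 ≈ -0.0036232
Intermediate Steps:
P(Q) = -4 - 8*Q (P(Q) = -4*(2*Q + 1) = -4*(1 + 2*Q) = -4 - 8*Q)
k(d, M) = -12 - 24*M (k(d, M) = (-4 - 8*M)*3 = -12 - 24*M)
1/k(-41, x(-2)) = 1/(-12 - 24*11) = 1/(-12 - 264) = 1/(-276) = -1/276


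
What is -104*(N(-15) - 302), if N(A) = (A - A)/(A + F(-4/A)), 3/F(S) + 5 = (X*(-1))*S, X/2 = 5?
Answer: 31408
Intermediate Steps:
X = 10 (X = 2*5 = 10)
F(S) = 3/(-5 - 10*S) (F(S) = 3/(-5 + (10*(-1))*S) = 3/(-5 - 10*S))
N(A) = 0 (N(A) = (A - A)/(A - 3/(5 + 10*(-4/A))) = 0/(A - 3/(5 - 40/A)) = 0)
-104*(N(-15) - 302) = -104*(0 - 302) = -104*(-302) = 31408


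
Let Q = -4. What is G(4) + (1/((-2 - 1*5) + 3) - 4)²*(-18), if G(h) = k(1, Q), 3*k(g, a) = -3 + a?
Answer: -7859/24 ≈ -327.46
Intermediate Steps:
k(g, a) = -1 + a/3 (k(g, a) = (-3 + a)/3 = -1 + a/3)
G(h) = -7/3 (G(h) = -1 + (⅓)*(-4) = -1 - 4/3 = -7/3)
G(4) + (1/((-2 - 1*5) + 3) - 4)²*(-18) = -7/3 + (1/((-2 - 1*5) + 3) - 4)²*(-18) = -7/3 + (1/((-2 - 5) + 3) - 4)²*(-18) = -7/3 + (1/(-7 + 3) - 4)²*(-18) = -7/3 + (1/(-4) - 4)²*(-18) = -7/3 + (-¼ - 4)²*(-18) = -7/3 + (-17/4)²*(-18) = -7/3 + (289/16)*(-18) = -7/3 - 2601/8 = -7859/24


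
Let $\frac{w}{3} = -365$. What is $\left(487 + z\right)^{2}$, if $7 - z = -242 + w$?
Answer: $3352561$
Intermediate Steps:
$w = -1095$ ($w = 3 \left(-365\right) = -1095$)
$z = 1344$ ($z = 7 - \left(-242 - 1095\right) = 7 - -1337 = 7 + 1337 = 1344$)
$\left(487 + z\right)^{2} = \left(487 + 1344\right)^{2} = 1831^{2} = 3352561$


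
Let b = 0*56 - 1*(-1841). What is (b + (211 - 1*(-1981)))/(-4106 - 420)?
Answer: -4033/4526 ≈ -0.89107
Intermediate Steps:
b = 1841 (b = 0 + 1841 = 1841)
(b + (211 - 1*(-1981)))/(-4106 - 420) = (1841 + (211 - 1*(-1981)))/(-4106 - 420) = (1841 + (211 + 1981))/(-4526) = (1841 + 2192)*(-1/4526) = 4033*(-1/4526) = -4033/4526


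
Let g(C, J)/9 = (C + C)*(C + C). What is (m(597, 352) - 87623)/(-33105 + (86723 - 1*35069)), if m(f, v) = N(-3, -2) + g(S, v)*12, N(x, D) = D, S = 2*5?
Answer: -44425/18549 ≈ -2.3950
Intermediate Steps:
S = 10
g(C, J) = 36*C**2 (g(C, J) = 9*((C + C)*(C + C)) = 9*((2*C)*(2*C)) = 9*(4*C**2) = 36*C**2)
m(f, v) = 43198 (m(f, v) = -2 + (36*10**2)*12 = -2 + (36*100)*12 = -2 + 3600*12 = -2 + 43200 = 43198)
(m(597, 352) - 87623)/(-33105 + (86723 - 1*35069)) = (43198 - 87623)/(-33105 + (86723 - 1*35069)) = -44425/(-33105 + (86723 - 35069)) = -44425/(-33105 + 51654) = -44425/18549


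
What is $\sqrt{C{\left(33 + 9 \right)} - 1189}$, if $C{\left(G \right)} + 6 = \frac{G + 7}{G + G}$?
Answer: $\frac{i \sqrt{42999}}{6} \approx 34.56 i$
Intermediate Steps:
$C{\left(G \right)} = -6 + \frac{7 + G}{2 G}$ ($C{\left(G \right)} = -6 + \frac{G + 7}{G + G} = -6 + \frac{7 + G}{2 G}$)
$\sqrt{C{\left(33 + 9 \right)} - 1189} = \sqrt{\frac{7 - 11 \left(33 + 9\right)}{2 \left(33 + 9\right)} - 1189} = \sqrt{\frac{7 - 462}{2 \cdot 42} - 1189} = \sqrt{\frac{1}{2} \cdot \frac{1}{42} \left(7 - 462\right) - 1189} = \sqrt{\frac{1}{2} \cdot \frac{1}{42} \left(-455\right) - 1189} = \sqrt{- \frac{65}{12} - 1189} = \sqrt{- \frac{14333}{12}} = \frac{i \sqrt{42999}}{6}$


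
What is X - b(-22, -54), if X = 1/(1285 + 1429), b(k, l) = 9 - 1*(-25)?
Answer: -92275/2714 ≈ -34.000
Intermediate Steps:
b(k, l) = 34 (b(k, l) = 9 + 25 = 34)
X = 1/2714 ≈ 0.00036846
X - b(-22, -54) = 1/2714 - 1*34 = 1/2714 - 34 = -92275/2714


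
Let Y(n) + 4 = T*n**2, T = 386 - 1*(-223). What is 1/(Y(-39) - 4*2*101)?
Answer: 1/925477 ≈ 1.0805e-6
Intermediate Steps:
T = 609 (T = 386 + 223 = 609)
Y(n) = -4 + 609*n**2
1/(Y(-39) - 4*2*101) = 1/((-4 + 609*(-39)**2) - 4*2*101) = 1/((-4 + 609*1521) - 8*101) = 1/((-4 + 926289) - 808) = 1/(926285 - 808) = 1/925477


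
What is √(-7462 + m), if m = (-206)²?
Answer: 3*√3886 ≈ 187.01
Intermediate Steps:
m = 42436
√(-7462 + m) = √(-7462 + 42436) = √34974 = 3*√3886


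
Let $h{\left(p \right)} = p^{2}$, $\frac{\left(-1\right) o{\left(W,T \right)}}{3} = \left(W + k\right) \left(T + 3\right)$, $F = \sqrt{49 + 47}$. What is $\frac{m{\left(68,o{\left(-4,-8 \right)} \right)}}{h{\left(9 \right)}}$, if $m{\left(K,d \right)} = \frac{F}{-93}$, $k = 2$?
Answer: $- \frac{4 \sqrt{6}}{7533} \approx -0.0013007$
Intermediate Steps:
$F = 4 \sqrt{6}$ ($F = \sqrt{96} = 4 \sqrt{6} \approx 9.798$)
$o{\left(W,T \right)} = - 3 \left(2 + W\right) \left(3 + T\right)$ ($o{\left(W,T \right)} = - 3 \left(W + 2\right) \left(T + 3\right) = - 3 \left(2 + W\right) \left(3 + T\right)$)
$m{\left(K,d \right)} = - \frac{4 \sqrt{6}}{93}$ ($m{\left(K,d \right)} = \frac{4 \sqrt{6}}{-93} = 4 \sqrt{6} \left(- \frac{1}{93}\right) = - \frac{4 \sqrt{6}}{93}$)
$\frac{m{\left(68,o{\left(-4,-8 \right)} \right)}}{h{\left(9 \right)}} = \frac{\left(- \frac{4}{93}\right) \sqrt{6}}{9^{2}} = \frac{\left(- \frac{4}{93}\right) \sqrt{6}}{81} = - \frac{4 \sqrt{6}}{93} \cdot \frac{1}{81} = - \frac{4 \sqrt{6}}{7533}$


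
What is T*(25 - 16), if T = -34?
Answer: -306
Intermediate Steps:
T*(25 - 16) = -34*(25 - 16) = -34*9 = -306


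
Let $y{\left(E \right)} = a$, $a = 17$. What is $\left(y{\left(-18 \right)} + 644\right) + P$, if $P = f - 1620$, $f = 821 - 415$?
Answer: $-553$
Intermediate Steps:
$f = 406$
$y{\left(E \right)} = 17$
$P = -1214$ ($P = 406 - 1620 = -1214$)
$\left(y{\left(-18 \right)} + 644\right) + P = \left(17 + 644\right) - 1214 = 661 - 1214 = -553$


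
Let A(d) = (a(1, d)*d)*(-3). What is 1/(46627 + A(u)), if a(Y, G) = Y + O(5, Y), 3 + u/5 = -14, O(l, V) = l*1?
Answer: 1/48157 ≈ 2.0765e-5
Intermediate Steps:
O(l, V) = l
u = -85 (u = -15 + 5*(-14) = -15 - 70 = -85)
a(Y, G) = 5 + Y (a(Y, G) = Y + 5 = 5 + Y)
A(d) = -18*d (A(d) = ((5 + 1)*d)*(-3) = (6*d)*(-3) = -18*d)
1/(46627 + A(u)) = 1/(46627 - 18*(-85)) = 1/(46627 + 1530) = 1/48157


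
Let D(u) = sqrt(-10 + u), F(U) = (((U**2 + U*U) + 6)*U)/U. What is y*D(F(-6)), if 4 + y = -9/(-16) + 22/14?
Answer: -209*sqrt(17)/56 ≈ -15.388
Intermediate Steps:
F(U) = 6 + 2*U**2 (F(U) = (((U**2 + U**2) + 6)*U)/U = ((2*U**2 + 6)*U)/U = ((6 + 2*U**2)*U)/U = (U*(6 + 2*U**2))/U = 6 + 2*U**2)
y = -209/112 (y = -4 + (-9/(-16) + 22/14) = -4 + (-9*(-1/16) + 22*(1/14)) = -4 + (9/16 + 11/7) = -4 + 239/112 = -209/112 ≈ -1.8661)
y*D(F(-6)) = -209*sqrt(-10 + (6 + 2*(-6)**2))/112 = -209*sqrt(-10 + (6 + 2*36))/112 = -209*sqrt(-10 + (6 + 72))/112 = -209*sqrt(-10 + 78)/112 = -209*sqrt(17)/56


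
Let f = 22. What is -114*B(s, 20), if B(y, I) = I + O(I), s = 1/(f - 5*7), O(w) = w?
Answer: -4560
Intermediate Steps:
s = -1/13 (s = 1/(22 - 5*7) = 1/(22 - 35) = 1/(-13) = -1/13 ≈ -0.076923)
B(y, I) = 2*I (B(y, I) = I + I = 2*I)
-114*B(s, 20) = -228*20 = -114*40 = -4560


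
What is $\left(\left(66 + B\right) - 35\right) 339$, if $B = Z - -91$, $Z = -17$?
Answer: $35595$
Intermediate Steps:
$B = 74$ ($B = -17 - -91 = -17 + 91 = 74$)
$\left(\left(66 + B\right) - 35\right) 339 = \left(\left(66 + 74\right) - 35\right) 339 = \left(140 - 35\right) 339 = 105 \cdot 339 = 35595$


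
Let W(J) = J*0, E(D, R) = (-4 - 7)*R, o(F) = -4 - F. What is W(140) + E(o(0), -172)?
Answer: 1892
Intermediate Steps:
E(D, R) = -11*R
W(J) = 0
W(140) + E(o(0), -172) = 0 - 11*(-172) = 0 + 1892 = 1892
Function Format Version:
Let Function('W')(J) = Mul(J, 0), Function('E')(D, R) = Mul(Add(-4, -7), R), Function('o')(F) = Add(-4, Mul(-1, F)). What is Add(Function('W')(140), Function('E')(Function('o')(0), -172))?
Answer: 1892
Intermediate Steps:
Function('E')(D, R) = Mul(-11, R)
Function('W')(J) = 0
Add(Function('W')(140), Function('E')(Function('o')(0), -172)) = Add(0, Mul(-11, -172)) = Add(0, 1892) = 1892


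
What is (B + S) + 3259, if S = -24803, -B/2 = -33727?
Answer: 45910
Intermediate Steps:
B = 67454 (B = -2*(-33727) = 67454)
(B + S) + 3259 = (67454 - 24803) + 3259 = 42651 + 3259 = 45910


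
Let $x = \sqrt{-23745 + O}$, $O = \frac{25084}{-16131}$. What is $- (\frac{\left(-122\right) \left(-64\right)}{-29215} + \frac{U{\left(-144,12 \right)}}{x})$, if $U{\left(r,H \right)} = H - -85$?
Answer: $\frac{7808}{29215} + \frac{97 i \sqrt{6179071157949}}{383055679} \approx 0.26726 + 0.62947 i$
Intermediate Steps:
$O = - \frac{25084}{16131}$ ($O = 25084 \left(- \frac{1}{16131}\right) = - \frac{25084}{16131} \approx -1.555$)
$x = \frac{i \sqrt{6179071157949}}{16131}$ ($x = \sqrt{-23745 - \frac{25084}{16131}} = \sqrt{- \frac{383055679}{16131}} = \frac{i \sqrt{6179071157949}}{16131} \approx 154.1 i$)
$U{\left(r,H \right)} = 85 + H$ ($U{\left(r,H \right)} = H + 85 = 85 + H$)
$- (\frac{\left(-122\right) \left(-64\right)}{-29215} + \frac{U{\left(-144,12 \right)}}{x}) = - (\frac{\left(-122\right) \left(-64\right)}{-29215} + \frac{85 + 12}{\frac{1}{16131} i \sqrt{6179071157949}}) = - (7808 \left(- \frac{1}{29215}\right) + 97 \left(- \frac{i \sqrt{6179071157949}}{383055679}\right)) = - (- \frac{7808}{29215} - \frac{97 i \sqrt{6179071157949}}{383055679}) = \frac{7808}{29215} + \frac{97 i \sqrt{6179071157949}}{383055679}$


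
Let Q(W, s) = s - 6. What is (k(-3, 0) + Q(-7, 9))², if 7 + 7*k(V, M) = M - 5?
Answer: 81/49 ≈ 1.6531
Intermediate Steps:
Q(W, s) = -6 + s
k(V, M) = -12/7 + M/7 (k(V, M) = -1 + (M - 5)/7 = -1 + (-5 + M)/7 = -1 + (-5/7 + M/7) = -12/7 + M/7)
(k(-3, 0) + Q(-7, 9))² = ((-12/7 + (⅐)*0) + (-6 + 9))² = ((-12/7 + 0) + 3)² = (-12/7 + 3)² = (9/7)² = 81/49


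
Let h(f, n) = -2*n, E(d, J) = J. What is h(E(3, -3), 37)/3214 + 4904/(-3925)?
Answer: -8025953/6307475 ≈ -1.2725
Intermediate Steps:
h(E(3, -3), 37)/3214 + 4904/(-3925) = -2*37/3214 + 4904/(-3925) = -74*1/3214 + 4904*(-1/3925) = -37/1607 - 4904/3925 = -8025953/6307475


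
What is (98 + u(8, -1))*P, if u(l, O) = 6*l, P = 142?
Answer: 20732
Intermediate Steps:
(98 + u(8, -1))*P = (98 + 6*8)*142 = (98 + 48)*142 = 146*142 = 20732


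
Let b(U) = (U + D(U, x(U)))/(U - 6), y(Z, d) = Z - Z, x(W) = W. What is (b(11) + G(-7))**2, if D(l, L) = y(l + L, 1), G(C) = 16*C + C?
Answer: 341056/25 ≈ 13642.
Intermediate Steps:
G(C) = 17*C
y(Z, d) = 0
D(l, L) = 0
b(U) = U/(-6 + U) (b(U) = (U + 0)/(U - 6) = U/(-6 + U))
(b(11) + G(-7))**2 = (11/(-6 + 11) + 17*(-7))**2 = (11/5 - 119)**2 = (-584/5)**2 = 341056/25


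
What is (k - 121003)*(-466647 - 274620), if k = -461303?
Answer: 431644221702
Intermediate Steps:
(k - 121003)*(-466647 - 274620) = (-461303 - 121003)*(-466647 - 274620) = -582306*(-741267) = 431644221702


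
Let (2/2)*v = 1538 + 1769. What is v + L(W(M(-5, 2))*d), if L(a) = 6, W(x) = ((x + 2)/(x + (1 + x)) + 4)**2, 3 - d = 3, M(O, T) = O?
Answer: 3313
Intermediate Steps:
d = 0 (d = 3 - 1*3 = 3 - 3 = 0)
W(x) = (4 + (2 + x)/(1 + 2*x))**2 (W(x) = ((2 + x)/(1 + 2*x) + 4)**2 = (4 + (2 + x)/(1 + 2*x))**2)
v = 3307 (v = 1538 + 1769 = 3307)
v + L(W(M(-5, 2))*d) = 3307 + 6 = 3313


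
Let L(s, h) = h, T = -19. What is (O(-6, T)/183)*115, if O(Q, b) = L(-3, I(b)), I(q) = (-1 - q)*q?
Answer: -13110/61 ≈ -214.92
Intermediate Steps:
I(q) = q*(-1 - q)
O(Q, b) = -b*(1 + b)
(O(-6, T)/183)*115 = (-1*(-19)*(1 - 19)/183)*115 = (-1*(-19)*(-18)*(1/183))*115 = -342*1/183*115 = -114/61*115 = -13110/61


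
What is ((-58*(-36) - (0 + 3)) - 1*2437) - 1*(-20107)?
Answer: 19755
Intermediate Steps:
((-58*(-36) - (0 + 3)) - 1*2437) - 1*(-20107) = ((2088 - 1*3) - 2437) + 20107 = ((2088 - 3) - 2437) + 20107 = (2085 - 2437) + 20107 = -352 + 20107 = 19755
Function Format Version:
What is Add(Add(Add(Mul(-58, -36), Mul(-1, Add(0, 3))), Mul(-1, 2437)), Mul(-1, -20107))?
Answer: 19755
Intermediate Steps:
Add(Add(Add(Mul(-58, -36), Mul(-1, Add(0, 3))), Mul(-1, 2437)), Mul(-1, -20107)) = Add(Add(Add(2088, Mul(-1, 3)), -2437), 20107) = Add(Add(Add(2088, -3), -2437), 20107) = Add(Add(2085, -2437), 20107) = Add(-352, 20107) = 19755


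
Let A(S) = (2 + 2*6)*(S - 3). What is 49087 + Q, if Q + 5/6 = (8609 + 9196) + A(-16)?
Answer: 399751/6 ≈ 66625.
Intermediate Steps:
A(S) = -42 + 14*S (A(S) = (2 + 12)*(-3 + S) = 14*(-3 + S) = -42 + 14*S)
Q = 105229/6 (Q = -5/6 + ((8609 + 9196) + (-42 + 14*(-16))) = -5/6 + (17805 + (-42 - 224)) = -5/6 + (17805 - 266) = -5/6 + 17539 = 105229/6 ≈ 17538.)
49087 + Q = 49087 + 105229/6 = 399751/6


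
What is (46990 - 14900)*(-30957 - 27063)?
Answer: -1861861800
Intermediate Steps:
(46990 - 14900)*(-30957 - 27063) = 32090*(-58020) = -1861861800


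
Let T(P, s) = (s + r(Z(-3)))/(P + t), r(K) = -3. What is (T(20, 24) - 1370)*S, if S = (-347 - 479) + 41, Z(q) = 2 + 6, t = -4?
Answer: 17190715/16 ≈ 1.0744e+6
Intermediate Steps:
Z(q) = 8
T(P, s) = (-3 + s)/(-4 + P) (T(P, s) = (s - 3)/(P - 4) = (-3 + s)/(-4 + P))
S = -785 (S = -826 + 41 = -785)
(T(20, 24) - 1370)*S = ((-3 + 24)/(-4 + 20) - 1370)*(-785) = (21/16 - 1370)*(-785) = -21899/16*(-785) = 17190715/16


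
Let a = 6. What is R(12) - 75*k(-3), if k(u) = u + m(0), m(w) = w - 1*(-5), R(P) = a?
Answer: -144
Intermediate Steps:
R(P) = 6
m(w) = 5 + w (m(w) = w + 5 = 5 + w)
k(u) = 5 + u (k(u) = u + (5 + 0) = u + 5 = 5 + u)
R(12) - 75*k(-3) = 6 - 75*(5 - 3) = 6 - 75*2 = 6 - 150 = -144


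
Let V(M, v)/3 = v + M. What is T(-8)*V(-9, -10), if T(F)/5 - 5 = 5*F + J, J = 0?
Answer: 9975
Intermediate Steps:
V(M, v) = 3*M + 3*v (V(M, v) = 3*(v + M) = 3*(M + v) = 3*M + 3*v)
T(F) = 25 + 25*F (T(F) = 25 + 5*(5*F + 0) = 25 + 5*(5*F) = 25 + 25*F)
T(-8)*V(-9, -10) = (25 + 25*(-8))*(3*(-9) + 3*(-10)) = (25 - 200)*(-27 - 30) = -175*(-57) = 9975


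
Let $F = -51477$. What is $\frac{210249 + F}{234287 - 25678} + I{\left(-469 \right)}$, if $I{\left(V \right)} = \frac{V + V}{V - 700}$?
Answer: $\frac{54468530}{34837703} \approx 1.5635$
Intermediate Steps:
$I{\left(V \right)} = \frac{2 V}{-700 + V}$
$\frac{210249 + F}{234287 - 25678} + I{\left(-469 \right)} = \frac{210249 - 51477}{234287 - 25678} + 2 \left(-469\right) \frac{1}{-700 - 469} = \frac{158772}{208609} + 2 \left(-469\right) \frac{1}{-1169} = 158772 \cdot \frac{1}{208609} + 2 \left(-469\right) \left(- \frac{1}{1169}\right) = \frac{158772}{208609} + \frac{134}{167} = \frac{54468530}{34837703}$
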